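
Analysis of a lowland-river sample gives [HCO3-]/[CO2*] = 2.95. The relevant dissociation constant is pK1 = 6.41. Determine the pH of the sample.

From K1 = [H⁺][HCO3-]/[CO2*]:  pH = pK1 + log₁₀([HCO3-]/[CO2*])
log₁₀(2.95) = +0.470
pH = 6.41 + (+0.470) = 6.88

pH = 6.88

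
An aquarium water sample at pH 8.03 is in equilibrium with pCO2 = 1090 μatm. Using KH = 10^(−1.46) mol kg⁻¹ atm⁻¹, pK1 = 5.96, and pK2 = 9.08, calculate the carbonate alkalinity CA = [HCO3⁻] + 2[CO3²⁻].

[CO2*] = KH · pCO2 = 10^(−1.46) × 1090×10^-6 = 3.779×10^-5 mol/kg
α₀ = 1/(1 + K1/[H⁺] + K1K2/[H⁺]²) = 1/(1 + 10^+2.07 + 10^+1.02) = 0.007754
DIC = [CO2*]/α₀ = 3.779×10^-5 / 0.007754 = 4.874 mmol/kg
CA = (α₁ + 2α₂)·DIC = (0.9110 + 2×0.08120) × 4.874 = 5.23 mmol/kg

CA = 5.23 mmol/kg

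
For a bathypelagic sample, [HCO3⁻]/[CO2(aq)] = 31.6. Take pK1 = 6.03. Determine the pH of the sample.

From K1 = [H⁺][HCO3⁻]/[CO2(aq)]:  pH = pK1 + log₁₀([HCO3⁻]/[CO2(aq)])
log₁₀(31.6) = +1.500
pH = 6.03 + (+1.500) = 7.53

pH = 7.53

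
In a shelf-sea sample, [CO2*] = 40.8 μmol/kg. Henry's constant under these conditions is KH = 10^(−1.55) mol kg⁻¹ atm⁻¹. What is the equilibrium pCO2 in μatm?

pCO2 = 1450 μatm

KH = 10^(−1.55) = 2.818×10^-2 mol kg⁻¹ atm⁻¹
pCO2 = [CO2*]/KH = 40.8×10^-6 / 2.818×10^-2 = 1.45×10^-3 atm = 1450 μatm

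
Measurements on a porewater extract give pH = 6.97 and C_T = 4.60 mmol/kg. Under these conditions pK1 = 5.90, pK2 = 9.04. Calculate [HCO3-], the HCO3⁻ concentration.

α₁ = 1 / (1 + [H⁺]/K1 + K2/[H⁺]) = 1 / (1 + 10^-1.07 + 10^-2.07)
   = 1 / (1 + 0.085114 + 0.0085114) = 1/1.0936 = 0.9144
[HCO3⁻] = α₁ × DIC = 0.9144 × 4.60 = 4.21 mmol/kg

[HCO3⁻] = 4.21 mmol/kg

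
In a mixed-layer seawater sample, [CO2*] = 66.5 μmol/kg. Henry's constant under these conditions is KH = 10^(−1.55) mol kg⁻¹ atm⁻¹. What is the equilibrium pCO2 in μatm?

KH = 10^(−1.55) = 2.818×10^-2 mol kg⁻¹ atm⁻¹
pCO2 = [CO2*]/KH = 66.5×10^-6 / 2.818×10^-2 = 2.36×10^-3 atm = 2360 μatm

pCO2 = 2360 μatm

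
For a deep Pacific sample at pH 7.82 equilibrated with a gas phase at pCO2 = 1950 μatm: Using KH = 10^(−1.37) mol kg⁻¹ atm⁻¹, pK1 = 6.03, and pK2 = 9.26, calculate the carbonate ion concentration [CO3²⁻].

[CO2*] = KH · pCO2 = 10^(−1.37) × 1950×10^-6 = 8.318×10^-5 mol/kg
α₀ = 1/(1 + K1/[H⁺] + K1K2/[H⁺]²) = 1/(1 + 10^+1.79 + 10^+0.35) = 0.01541
DIC = [CO2*]/α₀ = 8.318×10^-5 / 0.01541 = 5.398 mmol/kg
[CO3²⁻] = α₂·DIC; α₂ = 0.03450, so [CO3²⁻] = 0.03450 × 5.398 = 0.186 mmol/kg

[CO3²⁻] = 0.186 mmol/kg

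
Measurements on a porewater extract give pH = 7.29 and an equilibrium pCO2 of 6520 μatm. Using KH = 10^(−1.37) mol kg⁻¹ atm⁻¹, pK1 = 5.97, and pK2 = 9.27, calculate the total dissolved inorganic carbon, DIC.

DIC = 6.15 mmol/kg

[CO2*] = KH · pCO2 = 10^(−1.37) × 6520×10^-6 = 2.781×10^-4 mol/kg
α₀ = 1/(1 + K1/[H⁺] + K1K2/[H⁺]²) = 1/(1 + 10^+1.32 + 10^-0.66) = 0.04522
DIC = [CO2*]/α₀ = 2.781×10^-4 / 0.04522 = 6.15 mmol/kg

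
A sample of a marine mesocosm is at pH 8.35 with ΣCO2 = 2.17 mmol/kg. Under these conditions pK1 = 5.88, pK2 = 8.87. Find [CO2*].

[CO2*] = 5.63 μmol/kg

α₀ = 1 / (1 + K1/[H⁺] + K1K2/[H⁺]²) = 1 / (1 + 10^+2.47 + 10^+1.95)
   = 1 / (1 + 295.12 + 89.125) = 1/385.25 = 0.002596
[CO2*] = α₀ × DIC = 0.002596 × 2.17 = 0.00563 mmol/kg = 5.63 μmol/kg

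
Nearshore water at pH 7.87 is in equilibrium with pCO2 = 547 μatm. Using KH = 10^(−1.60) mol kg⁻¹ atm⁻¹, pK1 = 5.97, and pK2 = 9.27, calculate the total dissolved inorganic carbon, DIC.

DIC = 1.15 mmol/kg

[CO2*] = KH · pCO2 = 10^(−1.60) × 547×10^-6 = 1.374×10^-5 mol/kg
α₀ = 1/(1 + K1/[H⁺] + K1K2/[H⁺]²) = 1/(1 + 10^+1.90 + 10^+0.50) = 0.01196
DIC = [CO2*]/α₀ = 1.374×10^-5 / 0.01196 = 1.15 mmol/kg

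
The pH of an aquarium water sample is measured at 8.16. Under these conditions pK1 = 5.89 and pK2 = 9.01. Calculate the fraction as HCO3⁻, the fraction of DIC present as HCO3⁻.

α₁ = 0.872

α₁ = 1 / (1 + [H⁺]/K1 + K2/[H⁺]) = 1 / (1 + 10^-2.27 + 10^-0.85)
   = 1 / (1 + 0.0053703 + 0.14125) = 1/1.1466 = 0.8721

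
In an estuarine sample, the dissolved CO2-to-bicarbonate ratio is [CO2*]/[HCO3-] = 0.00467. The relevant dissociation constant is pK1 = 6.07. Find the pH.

pH = 8.40

From K1 = [H⁺][HCO3-]/[CO2*]:  pH = pK1 − log₁₀([CO2*]/[HCO3-])
log₁₀(0.00467) = -2.331
pH = 6.07 − (-2.331) = 8.40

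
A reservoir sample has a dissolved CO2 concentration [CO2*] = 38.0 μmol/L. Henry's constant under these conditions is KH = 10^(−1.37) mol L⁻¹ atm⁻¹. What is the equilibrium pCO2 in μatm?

pCO2 = 891 μatm

KH = 10^(−1.37) = 4.266×10^-2 mol L⁻¹ atm⁻¹
pCO2 = [CO2*]/KH = 38.0×10^-6 / 4.266×10^-2 = 8.91×10^-4 atm = 891 μatm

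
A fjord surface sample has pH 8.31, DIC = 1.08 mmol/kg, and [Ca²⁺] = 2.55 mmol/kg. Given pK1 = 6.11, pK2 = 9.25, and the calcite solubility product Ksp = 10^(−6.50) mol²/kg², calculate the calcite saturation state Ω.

Ω = 0.892

α₂ = 1 / (1 + [H⁺]/K2 + [H⁺]²/(K1K2)) = 1 / (1 + 10^+0.94 + 10^-1.26)
   = 1 / (1 + 8.7096 + 0.054954) = 1/9.7646 = 0.1024
[CO3²⁻] = α₂ × DIC = 0.1024 × 1.08 = 0.1106 mmol/kg
Ksp = 10^(−6.50) = 3.162×10^-7
Ω = [Ca²⁺][CO3²⁻]/Ksp = (2.55×10^-3)(1.106×10^-4) / 3.162×10^-7 = 0.892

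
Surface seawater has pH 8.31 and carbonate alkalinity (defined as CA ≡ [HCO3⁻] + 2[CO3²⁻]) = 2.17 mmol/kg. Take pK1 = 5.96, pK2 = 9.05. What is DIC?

CA = [HCO3⁻] + 2[CO3²⁻] = (α₁ + 2α₂)·DIC
At pH 8.31: [H⁺]/K1 = 10^-2.35 = 0.0044668, K2/[H⁺] = 10^-0.74 = 0.18197
α₁ = 1/(1 + 0.0044668 + 0.18197) = 1/1.1864 = 0.8429; α₂ = α₁·K2/[H⁺] = 0.1534
α₁ + 2α₂ = 1.1496
DIC = CA / (α₁ + 2α₂) = 2.17 / 1.1496 = 1.89 mmol/kg

DIC = 1.89 mmol/kg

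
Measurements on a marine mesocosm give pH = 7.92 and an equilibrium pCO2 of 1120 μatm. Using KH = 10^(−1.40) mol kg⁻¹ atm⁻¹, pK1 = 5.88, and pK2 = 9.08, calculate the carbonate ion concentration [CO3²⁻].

[CO2*] = KH · pCO2 = 10^(−1.40) × 1120×10^-6 = 4.459×10^-5 mol/kg
α₀ = 1/(1 + K1/[H⁺] + K1K2/[H⁺]²) = 1/(1 + 10^+2.04 + 10^+0.88) = 0.008458
DIC = [CO2*]/α₀ = 4.459×10^-5 / 0.008458 = 5.272 mmol/kg
[CO3²⁻] = α₂·DIC; α₂ = 0.06416, so [CO3²⁻] = 0.06416 × 5.272 = 0.338 mmol/kg

[CO3²⁻] = 0.338 mmol/kg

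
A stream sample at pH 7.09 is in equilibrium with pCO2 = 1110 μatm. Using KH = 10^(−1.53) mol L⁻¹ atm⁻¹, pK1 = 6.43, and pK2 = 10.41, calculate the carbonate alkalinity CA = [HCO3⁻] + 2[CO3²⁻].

[CO2*] = KH · pCO2 = 10^(−1.53) × 1110×10^-6 = 3.276×10^-5 mol/L
α₀ = 1/(1 + K1/[H⁺] + K1K2/[H⁺]²) = 1/(1 + 10^+0.66 + 10^-2.66) = 0.1794
DIC = [CO2*]/α₀ = 3.276×10^-5 / 0.1794 = 0.1826 mmol/L
CA = (α₁ + 2α₂)·DIC = (0.8202 + 2×0.0003926) × 0.1826 = 0.150 mmol/L

CA = 0.150 mmol/L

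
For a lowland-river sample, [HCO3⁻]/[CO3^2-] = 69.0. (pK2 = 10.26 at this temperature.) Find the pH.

From K2 = [H⁺][CO3^2-]/[HCO3⁻]:  pH = pK2 − log₁₀([HCO3⁻]/[CO3^2-])
log₁₀(69.0) = +1.839
pH = 10.26 − (+1.839) = 8.42

pH = 8.42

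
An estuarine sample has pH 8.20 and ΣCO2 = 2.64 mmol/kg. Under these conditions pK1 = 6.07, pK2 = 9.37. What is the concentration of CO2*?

[CO2*] = 18.2 μmol/kg

α₀ = 1 / (1 + K1/[H⁺] + K1K2/[H⁺]²) = 1 / (1 + 10^+2.13 + 10^+0.96)
   = 1 / (1 + 134.90 + 9.1201) = 1/145.02 = 0.006896
[CO2*] = α₀ × DIC = 0.006896 × 2.64 = 0.0182 mmol/kg = 18.2 μmol/kg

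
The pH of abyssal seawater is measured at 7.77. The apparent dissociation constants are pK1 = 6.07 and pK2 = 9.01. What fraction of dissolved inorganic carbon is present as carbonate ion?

α₂ = 1 / (1 + [H⁺]/K2 + [H⁺]²/(K1K2)) = 1 / (1 + 10^+1.24 + 10^-0.46)
   = 1 / (1 + 17.378 + 0.34674) = 1/18.725 = 0.05341

α₂ = 0.0534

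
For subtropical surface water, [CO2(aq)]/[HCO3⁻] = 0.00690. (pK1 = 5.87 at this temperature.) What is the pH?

From K1 = [H⁺][HCO3⁻]/[CO2(aq)]:  pH = pK1 − log₁₀([CO2(aq)]/[HCO3⁻])
log₁₀(0.00690) = -2.161
pH = 5.87 − (-2.161) = 8.03

pH = 8.03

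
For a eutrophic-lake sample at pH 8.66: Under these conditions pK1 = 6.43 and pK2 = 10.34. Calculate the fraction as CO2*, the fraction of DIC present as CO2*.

α₀ = 1 / (1 + K1/[H⁺] + K1K2/[H⁺]²) = 1 / (1 + 10^+2.23 + 10^+0.55)
   = 1 / (1 + 169.82 + 3.5481) = 1/174.37 = 0.005735

α₀ = 0.00573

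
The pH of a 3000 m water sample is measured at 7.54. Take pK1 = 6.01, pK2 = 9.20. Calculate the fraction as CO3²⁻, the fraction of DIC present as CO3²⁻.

α₂ = 1 / (1 + [H⁺]/K2 + [H⁺]²/(K1K2)) = 1 / (1 + 10^+1.66 + 10^+0.13)
   = 1 / (1 + 45.709 + 1.3490) = 1/48.058 = 0.02081

α₂ = 0.0208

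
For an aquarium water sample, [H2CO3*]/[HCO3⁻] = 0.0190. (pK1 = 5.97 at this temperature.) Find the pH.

pH = 7.69

From K1 = [H⁺][HCO3⁻]/[H2CO3*]:  pH = pK1 − log₁₀([H2CO3*]/[HCO3⁻])
log₁₀(0.0190) = -1.721
pH = 5.97 − (-1.721) = 7.69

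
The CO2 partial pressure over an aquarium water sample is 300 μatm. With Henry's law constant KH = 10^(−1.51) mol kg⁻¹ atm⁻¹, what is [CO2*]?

KH = 10^(−1.51) = 3.090×10^-2 mol kg⁻¹ atm⁻¹
[CO2*] = KH · pCO2 = 3.090×10^-2 × 300×10^-6 atm = 9.27×10^-6 mol/kg

[CO2*] = 9.27 μmol/kg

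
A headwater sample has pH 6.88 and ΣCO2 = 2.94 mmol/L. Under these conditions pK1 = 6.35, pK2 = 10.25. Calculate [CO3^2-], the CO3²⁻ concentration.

[CO3²⁻] = 0.968 μmol/L

α₂ = 1 / (1 + [H⁺]/K2 + [H⁺]²/(K1K2)) = 1 / (1 + 10^+3.37 + 10^+2.84)
   = 1 / (1 + 2344.2 + 691.83) = 1/3037.1 = 0.0003293
[CO3²⁻] = α₂ × DIC = 0.0003293 × 2.94 = 0.000968 mmol/L = 0.968 μmol/L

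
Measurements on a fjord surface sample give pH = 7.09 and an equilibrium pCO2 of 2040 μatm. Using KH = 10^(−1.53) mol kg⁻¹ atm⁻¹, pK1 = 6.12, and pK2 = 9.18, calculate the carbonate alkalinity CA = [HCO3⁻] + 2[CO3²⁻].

[CO2*] = KH · pCO2 = 10^(−1.53) × 2040×10^-6 = 6.020×10^-5 mol/kg
α₀ = 1/(1 + K1/[H⁺] + K1K2/[H⁺]²) = 1/(1 + 10^+0.97 + 10^-1.12) = 0.09608
DIC = [CO2*]/α₀ = 6.020×10^-5 / 0.09608 = 0.6266 mmol/kg
CA = (α₁ + 2α₂)·DIC = (0.8966 + 2×0.007288) × 0.6266 = 0.571 mmol/kg

CA = 0.571 mmol/kg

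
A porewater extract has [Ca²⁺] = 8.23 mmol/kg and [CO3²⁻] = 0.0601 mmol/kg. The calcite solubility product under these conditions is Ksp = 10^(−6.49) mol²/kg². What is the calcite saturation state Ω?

Ω = 1.53

Ksp = 10^(−6.49) = 3.236×10^-7
Ω = [Ca²⁺][CO3²⁻]/Ksp = (8.23×10^-3)(0.0601×10^-3) / 3.236×10^-7 = 1.53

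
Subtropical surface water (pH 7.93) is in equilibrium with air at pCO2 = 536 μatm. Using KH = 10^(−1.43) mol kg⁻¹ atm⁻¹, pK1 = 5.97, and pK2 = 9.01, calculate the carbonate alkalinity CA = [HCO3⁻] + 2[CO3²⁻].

CA = 2.12 mmol/kg

[CO2*] = KH · pCO2 = 10^(−1.43) × 536×10^-6 = 1.991×10^-5 mol/kg
α₀ = 1/(1 + K1/[H⁺] + K1K2/[H⁺]²) = 1/(1 + 10^+1.96 + 10^+0.88) = 0.01002
DIC = [CO2*]/α₀ = 1.991×10^-5 / 0.01002 = 1.987 mmol/kg
CA = (α₁ + 2α₂)·DIC = (0.9140 + 2×0.07602) × 1.987 = 2.12 mmol/kg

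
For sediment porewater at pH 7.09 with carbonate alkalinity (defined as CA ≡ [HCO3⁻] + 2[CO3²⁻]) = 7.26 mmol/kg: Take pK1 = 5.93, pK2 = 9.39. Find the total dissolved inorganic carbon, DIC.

CA = [HCO3⁻] + 2[CO3²⁻] = (α₁ + 2α₂)·DIC
At pH 7.09: [H⁺]/K1 = 10^-1.16 = 0.069183, K2/[H⁺] = 10^-2.30 = 0.0050119
α₁ = 1/(1 + 0.069183 + 0.0050119) = 1/1.0742 = 0.9309; α₂ = α₁·K2/[H⁺] = 0.004666
α₁ + 2α₂ = 0.9403
DIC = CA / (α₁ + 2α₂) = 7.26 / 0.9403 = 7.72 mmol/kg

DIC = 7.72 mmol/kg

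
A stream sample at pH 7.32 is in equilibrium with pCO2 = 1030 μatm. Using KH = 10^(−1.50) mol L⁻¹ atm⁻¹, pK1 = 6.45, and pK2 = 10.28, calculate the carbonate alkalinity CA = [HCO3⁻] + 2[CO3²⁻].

CA = 0.242 mmol/L

[CO2*] = KH · pCO2 = 10^(−1.50) × 1030×10^-6 = 3.257×10^-5 mol/L
α₀ = 1/(1 + K1/[H⁺] + K1K2/[H⁺]²) = 1/(1 + 10^+0.87 + 10^-2.09) = 0.1187
DIC = [CO2*]/α₀ = 3.257×10^-5 / 0.1187 = 0.2743 mmol/L
CA = (α₁ + 2α₂)·DIC = (0.8803 + 2×0.0009652) × 0.2743 = 0.242 mmol/L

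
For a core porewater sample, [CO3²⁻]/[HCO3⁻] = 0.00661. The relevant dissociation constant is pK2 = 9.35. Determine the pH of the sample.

From K2 = [H⁺][CO3²⁻]/[HCO3⁻]:  pH = pK2 + log₁₀([CO3²⁻]/[HCO3⁻])
log₁₀(0.00661) = -2.180
pH = 9.35 + (-2.180) = 7.17

pH = 7.17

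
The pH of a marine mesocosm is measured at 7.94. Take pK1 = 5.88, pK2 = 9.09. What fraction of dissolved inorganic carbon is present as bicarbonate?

α₁ = 1 / (1 + [H⁺]/K1 + K2/[H⁺]) = 1 / (1 + 10^-2.06 + 10^-1.15)
   = 1 / (1 + 0.0087096 + 0.070795) = 1/1.0795 = 0.9264

α₁ = 0.926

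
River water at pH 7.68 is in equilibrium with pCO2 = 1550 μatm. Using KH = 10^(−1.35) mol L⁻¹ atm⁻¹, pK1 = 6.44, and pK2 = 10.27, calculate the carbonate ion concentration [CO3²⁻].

[CO2*] = KH · pCO2 = 10^(−1.35) × 1550×10^-6 = 6.924×10^-5 mol/L
α₀ = 1/(1 + K1/[H⁺] + K1K2/[H⁺]²) = 1/(1 + 10^+1.24 + 10^-1.35) = 0.05428
DIC = [CO2*]/α₀ = 6.924×10^-5 / 0.05428 = 1.276 mmol/L
[CO3²⁻] = α₂·DIC; α₂ = 0.002425, so [CO3²⁻] = 0.002425 × 1.276 = 0.00309 mmol/L = 3.09 μmol/L

[CO3²⁻] = 3.09 μmol/L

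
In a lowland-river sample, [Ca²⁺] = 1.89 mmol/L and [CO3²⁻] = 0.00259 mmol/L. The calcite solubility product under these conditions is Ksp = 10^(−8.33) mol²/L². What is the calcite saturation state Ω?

Ksp = 10^(−8.33) = 4.677×10^-9
Ω = [Ca²⁺][CO3²⁻]/Ksp = (1.89×10^-3)(0.00259×10^-3) / 4.677×10^-9 = 1.05

Ω = 1.05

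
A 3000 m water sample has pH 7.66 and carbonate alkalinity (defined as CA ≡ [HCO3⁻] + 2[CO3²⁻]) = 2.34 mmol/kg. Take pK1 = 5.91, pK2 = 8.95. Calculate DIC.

CA = [HCO3⁻] + 2[CO3²⁻] = (α₁ + 2α₂)·DIC
At pH 7.66: [H⁺]/K1 = 10^-1.75 = 0.017783, K2/[H⁺] = 10^-1.29 = 0.051286
α₁ = 1/(1 + 0.017783 + 0.051286) = 1/1.0691 = 0.9354; α₂ = α₁·K2/[H⁺] = 0.04797
α₁ + 2α₂ = 1.0313
DIC = CA / (α₁ + 2α₂) = 2.34 / 1.0313 = 2.27 mmol/kg

DIC = 2.27 mmol/kg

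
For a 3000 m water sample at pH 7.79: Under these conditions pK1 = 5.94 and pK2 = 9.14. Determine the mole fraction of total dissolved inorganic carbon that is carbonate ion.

α₂ = 1 / (1 + [H⁺]/K2 + [H⁺]²/(K1K2)) = 1 / (1 + 10^+1.35 + 10^-0.50)
   = 1 / (1 + 22.387 + 0.31623) = 1/23.703 = 0.04219

α₂ = 0.0422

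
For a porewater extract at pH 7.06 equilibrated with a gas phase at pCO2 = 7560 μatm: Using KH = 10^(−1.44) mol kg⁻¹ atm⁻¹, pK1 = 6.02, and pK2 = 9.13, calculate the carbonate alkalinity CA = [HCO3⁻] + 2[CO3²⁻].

[CO2*] = KH · pCO2 = 10^(−1.44) × 7560×10^-6 = 2.745×10^-4 mol/kg
α₀ = 1/(1 + K1/[H⁺] + K1K2/[H⁺]²) = 1/(1 + 10^+1.04 + 10^-1.03) = 0.08293
DIC = [CO2*]/α₀ = 2.745×10^-4 / 0.08293 = 3.310 mmol/kg
CA = (α₁ + 2α₂)·DIC = (0.9093 + 2×0.007740) × 3.310 = 3.06 mmol/kg

CA = 3.06 mmol/kg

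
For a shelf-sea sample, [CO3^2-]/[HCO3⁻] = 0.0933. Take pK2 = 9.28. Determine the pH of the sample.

From K2 = [H⁺][CO3^2-]/[HCO3⁻]:  pH = pK2 + log₁₀([CO3^2-]/[HCO3⁻])
log₁₀(0.0933) = -1.030
pH = 9.28 + (-1.030) = 8.25

pH = 8.25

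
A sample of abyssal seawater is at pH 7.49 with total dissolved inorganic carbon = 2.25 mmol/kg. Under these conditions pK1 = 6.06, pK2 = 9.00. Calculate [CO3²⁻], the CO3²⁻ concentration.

α₂ = 1 / (1 + [H⁺]/K2 + [H⁺]²/(K1K2)) = 1 / (1 + 10^+1.51 + 10^+0.08)
   = 1 / (1 + 32.359 + 1.2023) = 1/34.562 = 0.02893
[CO3²⁻] = α₂ × DIC = 0.02893 × 2.25 = 0.0651 mmol/kg

[CO3²⁻] = 0.0651 mmol/kg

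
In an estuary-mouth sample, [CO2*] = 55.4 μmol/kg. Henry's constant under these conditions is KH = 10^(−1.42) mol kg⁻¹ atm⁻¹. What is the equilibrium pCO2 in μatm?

pCO2 = 1460 μatm

KH = 10^(−1.42) = 3.802×10^-2 mol kg⁻¹ atm⁻¹
pCO2 = [CO2*]/KH = 55.4×10^-6 / 3.802×10^-2 = 1.46×10^-3 atm = 1460 μatm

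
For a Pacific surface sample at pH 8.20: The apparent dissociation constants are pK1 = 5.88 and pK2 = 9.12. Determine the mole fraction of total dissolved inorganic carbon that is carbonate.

α₂ = 1 / (1 + [H⁺]/K2 + [H⁺]²/(K1K2)) = 1 / (1 + 10^+0.92 + 10^-1.40)
   = 1 / (1 + 8.3176 + 0.039811) = 1/9.3574 = 0.1069

α₂ = 0.107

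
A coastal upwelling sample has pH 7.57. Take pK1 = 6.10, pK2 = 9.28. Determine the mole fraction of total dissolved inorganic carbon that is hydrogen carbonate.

α₁ = 0.949

α₁ = 1 / (1 + [H⁺]/K1 + K2/[H⁺]) = 1 / (1 + 10^-1.47 + 10^-1.71)
   = 1 / (1 + 0.033884 + 0.019498) = 1/1.0534 = 0.9493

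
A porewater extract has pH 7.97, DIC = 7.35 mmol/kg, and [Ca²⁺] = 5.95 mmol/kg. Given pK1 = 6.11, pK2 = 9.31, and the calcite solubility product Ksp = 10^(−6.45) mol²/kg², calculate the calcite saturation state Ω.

Ω = 5.32

α₂ = 1 / (1 + [H⁺]/K2 + [H⁺]²/(K1K2)) = 1 / (1 + 10^+1.34 + 10^-0.52)
   = 1 / (1 + 21.878 + 0.30200) = 1/23.180 = 0.04314
[CO3²⁻] = α₂ × DIC = 0.04314 × 7.35 = 0.3171 mmol/kg
Ksp = 10^(−6.45) = 3.548×10^-7
Ω = [Ca²⁺][CO3²⁻]/Ksp = (5.95×10^-3)(3.171×10^-4) / 3.548×10^-7 = 5.32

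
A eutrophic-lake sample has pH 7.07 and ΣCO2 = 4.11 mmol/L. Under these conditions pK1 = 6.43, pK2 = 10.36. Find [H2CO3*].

α₀ = 1 / (1 + K1/[H⁺] + K1K2/[H⁺]²) = 1 / (1 + 10^+0.64 + 10^-2.65)
   = 1 / (1 + 4.3652 + 0.0022387) = 1/5.3674 = 0.1863
[CO2*] = α₀ × DIC = 0.1863 × 4.11 = 0.766 mmol/L

[CO2*] = 0.766 mmol/L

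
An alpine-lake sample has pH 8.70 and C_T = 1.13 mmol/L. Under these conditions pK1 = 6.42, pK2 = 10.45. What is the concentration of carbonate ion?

α₂ = 1 / (1 + [H⁺]/K2 + [H⁺]²/(K1K2)) = 1 / (1 + 10^+1.75 + 10^-0.53)
   = 1 / (1 + 56.234 + 0.29512) = 1/57.529 = 0.01738
[CO3²⁻] = α₂ × DIC = 0.01738 × 1.13 = 0.0196 mmol/L = 19.6 μmol/L

[CO3²⁻] = 19.6 μmol/L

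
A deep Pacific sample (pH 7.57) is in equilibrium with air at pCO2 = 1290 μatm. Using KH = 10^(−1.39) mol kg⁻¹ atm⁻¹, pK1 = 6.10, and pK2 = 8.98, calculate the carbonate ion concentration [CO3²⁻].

[CO2*] = KH · pCO2 = 10^(−1.39) × 1290×10^-6 = 5.255×10^-5 mol/kg
α₀ = 1/(1 + K1/[H⁺] + K1K2/[H⁺]²) = 1/(1 + 10^+1.47 + 10^+0.06) = 0.03159
DIC = [CO2*]/α₀ = 5.255×10^-5 / 0.03159 = 1.664 mmol/kg
[CO3²⁻] = α₂·DIC; α₂ = 0.03626, so [CO3²⁻] = 0.03626 × 1.664 = 0.0603 mmol/kg

[CO3²⁻] = 0.0603 mmol/kg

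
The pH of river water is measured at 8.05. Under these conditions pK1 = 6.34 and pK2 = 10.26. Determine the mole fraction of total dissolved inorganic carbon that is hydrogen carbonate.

α₁ = 1 / (1 + [H⁺]/K1 + K2/[H⁺]) = 1 / (1 + 10^-1.71 + 10^-2.21)
   = 1 / (1 + 0.019498 + 0.0061660) = 1/1.0257 = 0.9750

α₁ = 0.975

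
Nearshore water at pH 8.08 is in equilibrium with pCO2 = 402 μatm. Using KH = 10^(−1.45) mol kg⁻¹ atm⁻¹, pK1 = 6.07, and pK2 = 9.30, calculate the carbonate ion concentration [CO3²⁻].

[CO2*] = KH · pCO2 = 10^(−1.45) × 402×10^-6 = 1.426×10^-5 mol/kg
α₀ = 1/(1 + K1/[H⁺] + K1K2/[H⁺]²) = 1/(1 + 10^+2.01 + 10^+0.79) = 0.009133
DIC = [CO2*]/α₀ = 1.426×10^-5 / 0.009133 = 1.562 mmol/kg
[CO3²⁻] = α₂·DIC; α₂ = 0.05631, so [CO3²⁻] = 0.05631 × 1.562 = 0.0879 mmol/kg

[CO3²⁻] = 0.0879 mmol/kg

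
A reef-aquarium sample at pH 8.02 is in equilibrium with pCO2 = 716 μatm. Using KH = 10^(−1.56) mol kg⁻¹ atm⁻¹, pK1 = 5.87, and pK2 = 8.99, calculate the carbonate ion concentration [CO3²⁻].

[CO3²⁻] = 0.298 mmol/kg

[CO2*] = KH · pCO2 = 10^(−1.56) × 716×10^-6 = 1.972×10^-5 mol/kg
α₀ = 1/(1 + K1/[H⁺] + K1K2/[H⁺]²) = 1/(1 + 10^+2.15 + 10^+1.18) = 0.006354
DIC = [CO2*]/α₀ = 1.972×10^-5 / 0.006354 = 3.104 mmol/kg
[CO3²⁻] = α₂·DIC; α₂ = 0.09617, so [CO3²⁻] = 0.09617 × 3.104 = 0.298 mmol/kg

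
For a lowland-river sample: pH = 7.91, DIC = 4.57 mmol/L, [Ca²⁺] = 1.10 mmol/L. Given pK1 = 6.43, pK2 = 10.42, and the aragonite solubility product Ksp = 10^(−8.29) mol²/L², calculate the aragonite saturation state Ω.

Ω = 2.92

α₂ = 1 / (1 + [H⁺]/K2 + [H⁺]²/(K1K2)) = 1 / (1 + 10^+2.51 + 10^+1.03)
   = 1 / (1 + 323.59 + 10.715) = 1/335.31 = 0.002982
[CO3²⁻] = α₂ × DIC = 0.002982 × 4.57 = 0.01363 mmol/L = 13.63 μmol/L
Ksp = 10^(−8.29) = 5.129×10^-9
Ω = [Ca²⁺][CO3²⁻]/Ksp = (1.10×10^-3)(1.363×10^-5) / 5.129×10^-9 = 2.92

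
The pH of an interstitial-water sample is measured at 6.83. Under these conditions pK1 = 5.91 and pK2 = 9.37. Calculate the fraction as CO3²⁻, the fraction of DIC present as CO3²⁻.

α₂ = 1 / (1 + [H⁺]/K2 + [H⁺]²/(K1K2)) = 1 / (1 + 10^+2.54 + 10^+1.62)
   = 1 / (1 + 346.74 + 41.687) = 1/389.42 = 0.002568

α₂ = 0.00257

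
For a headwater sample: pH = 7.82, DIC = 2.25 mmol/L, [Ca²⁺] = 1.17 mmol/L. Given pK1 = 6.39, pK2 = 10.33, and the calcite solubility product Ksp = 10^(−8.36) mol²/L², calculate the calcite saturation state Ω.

Ω = 1.79

α₂ = 1 / (1 + [H⁺]/K2 + [H⁺]²/(K1K2)) = 1 / (1 + 10^+2.51 + 10^+1.08)
   = 1 / (1 + 323.59 + 12.023) = 1/336.62 = 0.002971
[CO3²⁻] = α₂ × DIC = 0.002971 × 2.25 = 0.006684 mmol/L = 6.684 μmol/L
Ksp = 10^(−8.36) = 4.365×10^-9
Ω = [Ca²⁺][CO3²⁻]/Ksp = (1.17×10^-3)(6.684×10^-6) / 4.365×10^-9 = 1.79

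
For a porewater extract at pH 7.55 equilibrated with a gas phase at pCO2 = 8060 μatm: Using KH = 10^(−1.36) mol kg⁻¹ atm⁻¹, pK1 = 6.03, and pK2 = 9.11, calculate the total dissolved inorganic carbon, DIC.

DIC = 12.3 mmol/kg

[CO2*] = KH · pCO2 = 10^(−1.36) × 8060×10^-6 = 3.518×10^-4 mol/kg
α₀ = 1/(1 + K1/[H⁺] + K1K2/[H⁺]²) = 1/(1 + 10^+1.52 + 10^-0.04) = 0.02855
DIC = [CO2*]/α₀ = 3.518×10^-4 / 0.02855 = 12.3 mmol/kg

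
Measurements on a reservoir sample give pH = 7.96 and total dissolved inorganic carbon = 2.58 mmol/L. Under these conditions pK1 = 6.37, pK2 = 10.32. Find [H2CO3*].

[CO2*] = 0.0644 mmol/L

α₀ = 1 / (1 + K1/[H⁺] + K1K2/[H⁺]²) = 1 / (1 + 10^+1.59 + 10^-0.77)
   = 1 / (1 + 38.905 + 0.16982) = 1/40.074 = 0.02495
[CO2*] = α₀ × DIC = 0.02495 × 2.58 = 0.0644 mmol/L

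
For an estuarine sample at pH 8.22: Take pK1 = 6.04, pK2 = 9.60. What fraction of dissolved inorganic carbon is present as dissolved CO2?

α₀ = 1 / (1 + K1/[H⁺] + K1K2/[H⁺]²) = 1 / (1 + 10^+2.18 + 10^+0.80)
   = 1 / (1 + 151.36 + 6.3096) = 1/158.67 = 0.006303

α₀ = 0.00630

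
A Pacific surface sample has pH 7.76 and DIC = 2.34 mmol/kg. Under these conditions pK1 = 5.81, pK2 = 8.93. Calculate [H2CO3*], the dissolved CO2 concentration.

[CO2*] = 0.0243 mmol/kg

α₀ = 1 / (1 + K1/[H⁺] + K1K2/[H⁺]²) = 1 / (1 + 10^+1.95 + 10^+0.78)
   = 1 / (1 + 89.125 + 6.0256) = 1/96.151 = 0.01040
[CO2*] = α₀ × DIC = 0.01040 × 2.34 = 0.0243 mmol/kg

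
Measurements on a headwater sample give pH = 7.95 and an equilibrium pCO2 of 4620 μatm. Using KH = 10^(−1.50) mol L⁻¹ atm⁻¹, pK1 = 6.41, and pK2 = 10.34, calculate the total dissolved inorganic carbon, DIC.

DIC = 5.23 mmol/L

[CO2*] = KH · pCO2 = 10^(−1.50) × 4620×10^-6 = 1.461×10^-4 mol/L
α₀ = 1/(1 + K1/[H⁺] + K1K2/[H⁺]²) = 1/(1 + 10^+1.54 + 10^-0.85) = 0.02792
DIC = [CO2*]/α₀ = 1.461×10^-4 / 0.02792 = 5.23 mmol/L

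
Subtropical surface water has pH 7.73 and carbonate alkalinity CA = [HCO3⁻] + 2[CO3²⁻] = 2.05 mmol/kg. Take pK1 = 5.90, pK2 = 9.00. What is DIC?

DIC = 1.98 mmol/kg

CA = [HCO3⁻] + 2[CO3²⁻] = (α₁ + 2α₂)·DIC
At pH 7.73: [H⁺]/K1 = 10^-1.83 = 0.014791, K2/[H⁺] = 10^-1.27 = 0.053703
α₁ = 1/(1 + 0.014791 + 0.053703) = 1/1.0685 = 0.9359; α₂ = α₁·K2/[H⁺] = 0.05026
α₁ + 2α₂ = 1.0364
DIC = CA / (α₁ + 2α₂) = 2.05 / 1.0364 = 1.98 mmol/kg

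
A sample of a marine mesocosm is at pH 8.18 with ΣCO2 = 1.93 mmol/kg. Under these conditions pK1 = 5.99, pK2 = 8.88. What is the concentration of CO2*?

α₀ = 1 / (1 + K1/[H⁺] + K1K2/[H⁺]²) = 1 / (1 + 10^+2.19 + 10^+1.49)
   = 1 / (1 + 154.88 + 30.903) = 1/186.78 = 0.005354
[CO2*] = α₀ × DIC = 0.005354 × 1.93 = 0.0103 mmol/kg = 10.3 μmol/kg

[CO2*] = 10.3 μmol/kg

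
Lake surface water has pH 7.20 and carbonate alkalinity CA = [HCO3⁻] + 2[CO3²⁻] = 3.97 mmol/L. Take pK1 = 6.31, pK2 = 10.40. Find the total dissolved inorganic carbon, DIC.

CA = [HCO3⁻] + 2[CO3²⁻] = (α₁ + 2α₂)·DIC
At pH 7.20: [H⁺]/K1 = 10^-0.89 = 0.12882, K2/[H⁺] = 10^-3.20 = 0.00063096
α₁ = 1/(1 + 0.12882 + 0.00063096) = 1/1.1295 = 0.8854; α₂ = α₁·K2/[H⁺] = 0.0005586
α₁ + 2α₂ = 0.8865
DIC = CA / (α₁ + 2α₂) = 3.97 / 0.8865 = 4.48 mmol/L

DIC = 4.48 mmol/L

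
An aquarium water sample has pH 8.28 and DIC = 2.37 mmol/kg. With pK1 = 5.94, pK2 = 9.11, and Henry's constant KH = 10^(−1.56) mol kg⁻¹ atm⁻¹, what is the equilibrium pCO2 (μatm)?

pCO2 = 341 μatm

α₀ = 1 / (1 + K1/[H⁺] + K1K2/[H⁺]²) = 1 / (1 + 10^+2.34 + 10^+1.51)
   = 1 / (1 + 218.78 + 32.359) = 1/252.14 = 0.003966
[CO2*] = α₀ × DIC = 0.003966 × 2.37 = 0.009400 mmol/kg = 9.400 μmol/kg
pCO2 = [CO2*]/KH = 9.400×10^-6 / 2.754×10^-2 = 341 μatm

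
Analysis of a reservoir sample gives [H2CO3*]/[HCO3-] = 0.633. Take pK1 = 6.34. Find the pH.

From K1 = [H⁺][HCO3-]/[H2CO3*]:  pH = pK1 − log₁₀([H2CO3*]/[HCO3-])
log₁₀(0.633) = -0.199
pH = 6.34 − (-0.199) = 6.54

pH = 6.54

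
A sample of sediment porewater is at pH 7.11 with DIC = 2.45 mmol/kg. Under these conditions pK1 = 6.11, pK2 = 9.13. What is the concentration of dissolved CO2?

α₀ = 1 / (1 + K1/[H⁺] + K1K2/[H⁺]²) = 1 / (1 + 10^+1.00 + 10^-1.02)
   = 1 / (1 + 10.000 + 0.095499) = 1/11.095 = 0.09013
[CO2*] = α₀ × DIC = 0.09013 × 2.45 = 0.221 mmol/kg

[CO2*] = 0.221 mmol/kg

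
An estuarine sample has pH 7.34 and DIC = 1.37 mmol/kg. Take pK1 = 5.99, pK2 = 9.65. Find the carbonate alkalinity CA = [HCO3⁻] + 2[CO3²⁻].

CA = [HCO3⁻] + 2[CO3²⁻] = (α₁ + 2α₂)·DIC
At pH 7.34: [H⁺]/K1 = 10^-1.35 = 0.044668, K2/[H⁺] = 10^-2.31 = 0.0048978
α₁ = 1/(1 + 0.044668 + 0.0048978) = 1/1.0496 = 0.9528; α₂ = α₁·K2/[H⁺] = 0.004666
α₁ + 2α₂ = 0.9621
CA = 0.9621 × 1.37 = 1.32 mmol/kg

CA = 1.32 mmol/kg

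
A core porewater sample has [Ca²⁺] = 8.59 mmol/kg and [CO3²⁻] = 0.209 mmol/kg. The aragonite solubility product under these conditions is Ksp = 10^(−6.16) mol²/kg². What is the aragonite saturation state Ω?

Ω = 2.60

Ksp = 10^(−6.16) = 6.918×10^-7
Ω = [Ca²⁺][CO3²⁻]/Ksp = (8.59×10^-3)(0.209×10^-3) / 6.918×10^-7 = 2.60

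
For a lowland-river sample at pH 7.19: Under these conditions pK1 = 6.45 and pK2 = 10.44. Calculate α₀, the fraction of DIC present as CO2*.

α₀ = 1 / (1 + K1/[H⁺] + K1K2/[H⁺]²) = 1 / (1 + 10^+0.74 + 10^-2.51)
   = 1 / (1 + 5.4954 + 0.0030903) = 1/6.4985 = 0.1539

α₀ = 0.154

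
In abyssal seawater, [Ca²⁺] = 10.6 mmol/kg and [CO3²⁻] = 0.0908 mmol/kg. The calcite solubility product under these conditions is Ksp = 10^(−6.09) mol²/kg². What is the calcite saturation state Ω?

Ksp = 10^(−6.09) = 8.128×10^-7
Ω = [Ca²⁺][CO3²⁻]/Ksp = (10.6×10^-3)(0.0908×10^-3) / 8.128×10^-7 = 1.18

Ω = 1.18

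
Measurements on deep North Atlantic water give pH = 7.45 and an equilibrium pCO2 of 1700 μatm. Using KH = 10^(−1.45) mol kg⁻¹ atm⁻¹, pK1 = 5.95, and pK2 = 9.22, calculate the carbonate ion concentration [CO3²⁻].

[CO2*] = KH · pCO2 = 10^(−1.45) × 1700×10^-6 = 6.032×10^-5 mol/kg
α₀ = 1/(1 + K1/[H⁺] + K1K2/[H⁺]²) = 1/(1 + 10^+1.50 + 10^-0.27) = 0.03016
DIC = [CO2*]/α₀ = 6.032×10^-5 / 0.03016 = 2.000 mmol/kg
[CO3²⁻] = α₂·DIC; α₂ = 0.01620, so [CO3²⁻] = 0.01620 × 2.000 = 0.0324 mmol/kg

[CO3²⁻] = 0.0324 mmol/kg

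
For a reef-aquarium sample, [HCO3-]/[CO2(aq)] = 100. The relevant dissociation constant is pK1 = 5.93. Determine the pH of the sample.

pH = 7.93

From K1 = [H⁺][HCO3-]/[CO2(aq)]:  pH = pK1 + log₁₀([HCO3-]/[CO2(aq)])
log₁₀(100) = +2.000
pH = 5.93 + (+2.000) = 7.93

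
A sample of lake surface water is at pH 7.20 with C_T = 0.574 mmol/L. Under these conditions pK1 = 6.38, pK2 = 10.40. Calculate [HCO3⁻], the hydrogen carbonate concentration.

α₁ = 1 / (1 + [H⁺]/K1 + K2/[H⁺]) = 1 / (1 + 10^-0.82 + 10^-3.20)
   = 1 / (1 + 0.15136 + 0.00063096) = 1/1.1520 = 0.8681
[HCO3⁻] = α₁ × DIC = 0.8681 × 0.574 = 0.498 mmol/L

[HCO3⁻] = 0.498 mmol/L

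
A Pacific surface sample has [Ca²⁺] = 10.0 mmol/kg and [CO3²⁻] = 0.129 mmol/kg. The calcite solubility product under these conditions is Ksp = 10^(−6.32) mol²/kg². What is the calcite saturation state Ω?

Ksp = 10^(−6.32) = 4.786×10^-7
Ω = [Ca²⁺][CO3²⁻]/Ksp = (10.0×10^-3)(0.129×10^-3) / 4.786×10^-7 = 2.70

Ω = 2.70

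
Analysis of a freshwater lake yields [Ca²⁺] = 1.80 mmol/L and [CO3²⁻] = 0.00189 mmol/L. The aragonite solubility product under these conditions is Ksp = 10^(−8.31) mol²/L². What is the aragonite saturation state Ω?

Ω = 0.695

Ksp = 10^(−8.31) = 4.898×10^-9
Ω = [Ca²⁺][CO3²⁻]/Ksp = (1.80×10^-3)(0.00189×10^-3) / 4.898×10^-9 = 0.695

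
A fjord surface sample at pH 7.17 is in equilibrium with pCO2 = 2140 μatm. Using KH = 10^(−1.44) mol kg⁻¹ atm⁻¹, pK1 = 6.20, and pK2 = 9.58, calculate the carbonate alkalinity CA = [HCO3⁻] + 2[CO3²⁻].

[CO2*] = KH · pCO2 = 10^(−1.44) × 2140×10^-6 = 7.770×10^-5 mol/kg
α₀ = 1/(1 + K1/[H⁺] + K1K2/[H⁺]²) = 1/(1 + 10^+0.97 + 10^-1.44) = 0.09644
DIC = [CO2*]/α₀ = 7.770×10^-5 / 0.09644 = 0.8056 mmol/kg
CA = (α₁ + 2α₂)·DIC = (0.9001 + 2×0.003502) × 0.8056 = 0.731 mmol/kg

CA = 0.731 mmol/kg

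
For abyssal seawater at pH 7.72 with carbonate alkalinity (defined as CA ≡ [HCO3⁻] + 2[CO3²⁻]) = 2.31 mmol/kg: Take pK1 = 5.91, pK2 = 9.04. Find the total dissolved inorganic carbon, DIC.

DIC = 2.24 mmol/kg

CA = [HCO3⁻] + 2[CO3²⁻] = (α₁ + 2α₂)·DIC
At pH 7.72: [H⁺]/K1 = 10^-1.81 = 0.015488, K2/[H⁺] = 10^-1.32 = 0.047863
α₁ = 1/(1 + 0.015488 + 0.047863) = 1/1.0634 = 0.9404; α₂ = α₁·K2/[H⁺] = 0.04501
α₁ + 2α₂ = 1.0304
DIC = CA / (α₁ + 2α₂) = 2.31 / 1.0304 = 2.24 mmol/kg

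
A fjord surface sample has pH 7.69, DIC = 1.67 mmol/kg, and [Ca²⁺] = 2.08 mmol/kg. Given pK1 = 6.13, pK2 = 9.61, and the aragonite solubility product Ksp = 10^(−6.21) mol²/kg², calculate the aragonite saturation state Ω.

α₂ = 1 / (1 + [H⁺]/K2 + [H⁺]²/(K1K2)) = 1 / (1 + 10^+1.92 + 10^+0.36)
   = 1 / (1 + 83.176 + 2.2909) = 1/86.467 = 0.01157
[CO3²⁻] = α₂ × DIC = 0.01157 × 1.67 = 0.01931 mmol/kg = 19.31 μmol/kg
Ksp = 10^(−6.21) = 6.166×10^-7
Ω = [Ca²⁺][CO3²⁻]/Ksp = (2.08×10^-3)(1.931×10^-5) / 6.166×10^-7 = 0.0652

Ω = 0.0652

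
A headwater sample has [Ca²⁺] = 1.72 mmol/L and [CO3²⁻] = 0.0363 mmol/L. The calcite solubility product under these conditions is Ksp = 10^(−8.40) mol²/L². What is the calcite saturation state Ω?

Ω = 15.7

Ksp = 10^(−8.40) = 3.981×10^-9
Ω = [Ca²⁺][CO3²⁻]/Ksp = (1.72×10^-3)(0.0363×10^-3) / 3.981×10^-9 = 15.7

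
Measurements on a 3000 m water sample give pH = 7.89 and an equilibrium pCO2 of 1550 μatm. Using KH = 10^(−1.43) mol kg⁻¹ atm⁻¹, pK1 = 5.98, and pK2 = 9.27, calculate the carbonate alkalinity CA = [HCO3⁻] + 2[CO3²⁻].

[CO2*] = KH · pCO2 = 10^(−1.43) × 1550×10^-6 = 5.759×10^-5 mol/kg
α₀ = 1/(1 + K1/[H⁺] + K1K2/[H⁺]²) = 1/(1 + 10^+1.91 + 10^+0.53) = 0.01167
DIC = [CO2*]/α₀ = 5.759×10^-5 / 0.01167 = 4.934 mmol/kg
CA = (α₁ + 2α₂)·DIC = (0.9488 + 2×0.03955) × 4.934 = 5.07 mmol/kg

CA = 5.07 mmol/kg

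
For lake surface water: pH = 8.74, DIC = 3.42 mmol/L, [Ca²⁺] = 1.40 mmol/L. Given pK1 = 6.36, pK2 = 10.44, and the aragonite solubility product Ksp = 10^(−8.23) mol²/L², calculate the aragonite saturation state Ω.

Ω = 15.8

α₂ = 1 / (1 + [H⁺]/K2 + [H⁺]²/(K1K2)) = 1 / (1 + 10^+1.70 + 10^-0.68)
   = 1 / (1 + 50.119 + 0.20893) = 1/51.328 = 0.01948
[CO3²⁻] = α₂ × DIC = 0.01948 × 3.42 = 0.06663 mmol/L
Ksp = 10^(−8.23) = 5.888×10^-9
Ω = [Ca²⁺][CO3²⁻]/Ksp = (1.40×10^-3)(6.663×10^-5) / 5.888×10^-9 = 15.8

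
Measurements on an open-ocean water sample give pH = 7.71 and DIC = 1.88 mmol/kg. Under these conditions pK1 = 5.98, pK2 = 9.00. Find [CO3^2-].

[CO3²⁻] = 0.0901 mmol/kg

α₂ = 1 / (1 + [H⁺]/K2 + [H⁺]²/(K1K2)) = 1 / (1 + 10^+1.29 + 10^-0.44)
   = 1 / (1 + 19.498 + 0.36308) = 1/20.862 = 0.04794
[CO3²⁻] = α₂ × DIC = 0.04794 × 1.88 = 0.0901 mmol/kg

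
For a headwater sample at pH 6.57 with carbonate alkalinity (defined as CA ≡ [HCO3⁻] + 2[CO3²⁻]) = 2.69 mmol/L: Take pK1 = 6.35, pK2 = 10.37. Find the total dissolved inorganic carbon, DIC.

DIC = 4.31 mmol/L

CA = [HCO3⁻] + 2[CO3²⁻] = (α₁ + 2α₂)·DIC
At pH 6.57: [H⁺]/K1 = 10^-0.22 = 0.60256, K2/[H⁺] = 10^-3.80 = 0.00015849
α₁ = 1/(1 + 0.60256 + 0.00015849) = 1/1.6027 = 0.6239; α₂ = α₁·K2/[H⁺] = 9.889×10^-5
α₁ + 2α₂ = 0.6241
DIC = CA / (α₁ + 2α₂) = 2.69 / 0.6241 = 4.31 mmol/L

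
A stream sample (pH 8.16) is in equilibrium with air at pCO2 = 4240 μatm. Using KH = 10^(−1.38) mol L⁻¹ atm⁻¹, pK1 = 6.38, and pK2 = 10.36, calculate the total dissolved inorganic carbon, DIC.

DIC = 10.9 mmol/L

[CO2*] = KH · pCO2 = 10^(−1.38) × 4240×10^-6 = 1.768×10^-4 mol/L
α₀ = 1/(1 + K1/[H⁺] + K1K2/[H⁺]²) = 1/(1 + 10^+1.78 + 10^-0.42) = 0.01622
DIC = [CO2*]/α₀ = 1.768×10^-4 / 0.01622 = 10.9 mmol/L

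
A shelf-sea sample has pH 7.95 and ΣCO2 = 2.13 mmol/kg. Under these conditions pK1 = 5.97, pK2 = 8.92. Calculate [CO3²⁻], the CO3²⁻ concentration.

α₂ = 1 / (1 + [H⁺]/K2 + [H⁺]²/(K1K2)) = 1 / (1 + 10^+0.97 + 10^-1.01)
   = 1 / (1 + 9.3325 + 0.097724) = 1/10.430 = 0.09587
[CO3²⁻] = α₂ × DIC = 0.09587 × 2.13 = 0.204 mmol/kg

[CO3²⁻] = 0.204 mmol/kg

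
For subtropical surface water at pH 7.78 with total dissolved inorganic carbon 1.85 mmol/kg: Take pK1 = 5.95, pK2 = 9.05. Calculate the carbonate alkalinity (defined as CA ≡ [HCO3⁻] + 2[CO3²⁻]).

CA = [HCO3⁻] + 2[CO3²⁻] = (α₁ + 2α₂)·DIC
At pH 7.78: [H⁺]/K1 = 10^-1.83 = 0.014791, K2/[H⁺] = 10^-1.27 = 0.053703
α₁ = 1/(1 + 0.014791 + 0.053703) = 1/1.0685 = 0.9359; α₂ = α₁·K2/[H⁺] = 0.05026
α₁ + 2α₂ = 1.0364
CA = 1.0364 × 1.85 = 1.92 mmol/kg

CA = 1.92 mmol/kg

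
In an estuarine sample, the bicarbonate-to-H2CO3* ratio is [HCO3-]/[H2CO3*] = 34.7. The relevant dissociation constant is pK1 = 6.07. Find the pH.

From K1 = [H⁺][HCO3-]/[H2CO3*]:  pH = pK1 + log₁₀([HCO3-]/[H2CO3*])
log₁₀(34.7) = +1.540
pH = 6.07 + (+1.540) = 7.61

pH = 7.61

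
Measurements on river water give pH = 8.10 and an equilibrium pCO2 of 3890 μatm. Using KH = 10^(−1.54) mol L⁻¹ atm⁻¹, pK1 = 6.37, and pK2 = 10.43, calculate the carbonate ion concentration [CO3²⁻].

[CO3²⁻] = 0.0282 mmol/L

[CO2*] = KH · pCO2 = 10^(−1.54) × 3890×10^-6 = 1.122×10^-4 mol/L
α₀ = 1/(1 + K1/[H⁺] + K1K2/[H⁺]²) = 1/(1 + 10^+1.73 + 10^-0.60) = 0.01820
DIC = [CO2*]/α₀ = 1.122×10^-4 / 0.01820 = 6.165 mmol/L
[CO3²⁻] = α₂·DIC; α₂ = 0.004571, so [CO3²⁻] = 0.004571 × 6.165 = 0.0282 mmol/L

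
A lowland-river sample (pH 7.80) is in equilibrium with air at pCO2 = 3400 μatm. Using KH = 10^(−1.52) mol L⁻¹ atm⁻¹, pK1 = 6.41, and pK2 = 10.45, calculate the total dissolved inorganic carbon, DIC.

[CO2*] = KH · pCO2 = 10^(−1.52) × 3400×10^-6 = 1.027×10^-4 mol/L
α₀ = 1/(1 + K1/[H⁺] + K1K2/[H⁺]²) = 1/(1 + 10^+1.39 + 10^-1.26) = 0.03906
DIC = [CO2*]/α₀ = 1.027×10^-4 / 0.03906 = 2.63 mmol/L

DIC = 2.63 mmol/L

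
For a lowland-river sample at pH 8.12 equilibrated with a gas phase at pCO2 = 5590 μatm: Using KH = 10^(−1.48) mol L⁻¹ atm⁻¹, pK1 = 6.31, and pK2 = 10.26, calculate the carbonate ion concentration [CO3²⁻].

[CO3²⁻] = 0.0866 mmol/L

[CO2*] = KH · pCO2 = 10^(−1.48) × 5590×10^-6 = 1.851×10^-4 mol/L
α₀ = 1/(1 + K1/[H⁺] + K1K2/[H⁺]²) = 1/(1 + 10^+1.81 + 10^-0.33) = 0.01514
DIC = [CO2*]/α₀ = 1.851×10^-4 / 0.01514 = 12.22 mmol/L
[CO3²⁻] = α₂·DIC; α₂ = 0.007083, so [CO3²⁻] = 0.007083 × 12.22 = 0.0866 mmol/L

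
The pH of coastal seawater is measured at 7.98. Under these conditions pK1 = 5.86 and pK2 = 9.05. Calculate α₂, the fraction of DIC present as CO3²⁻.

α₂ = 0.0779

α₂ = 1 / (1 + [H⁺]/K2 + [H⁺]²/(K1K2)) = 1 / (1 + 10^+1.07 + 10^-1.05)
   = 1 / (1 + 11.749 + 0.089125) = 1/12.838 = 0.07789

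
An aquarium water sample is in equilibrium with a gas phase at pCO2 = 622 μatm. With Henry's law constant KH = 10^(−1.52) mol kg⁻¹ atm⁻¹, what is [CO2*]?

KH = 10^(−1.52) = 3.020×10^-2 mol kg⁻¹ atm⁻¹
[CO2*] = KH · pCO2 = 3.020×10^-2 × 622×10^-6 atm = 1.88×10^-5 mol/kg

[CO2*] = 18.8 μmol/kg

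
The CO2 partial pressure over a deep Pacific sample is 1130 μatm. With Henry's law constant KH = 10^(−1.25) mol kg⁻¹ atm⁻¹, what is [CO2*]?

KH = 10^(−1.25) = 5.623×10^-2 mol kg⁻¹ atm⁻¹
[CO2*] = KH · pCO2 = 5.623×10^-2 × 1130×10^-6 atm = 6.35×10^-5 mol/kg

[CO2*] = 63.5 μmol/kg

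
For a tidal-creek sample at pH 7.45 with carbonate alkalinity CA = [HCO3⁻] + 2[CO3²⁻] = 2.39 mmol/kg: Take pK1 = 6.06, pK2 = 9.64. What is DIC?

CA = [HCO3⁻] + 2[CO3²⁻] = (α₁ + 2α₂)·DIC
At pH 7.45: [H⁺]/K1 = 10^-1.39 = 0.040738, K2/[H⁺] = 10^-2.19 = 0.0064565
α₁ = 1/(1 + 0.040738 + 0.0064565) = 1/1.0472 = 0.9549; α₂ = α₁·K2/[H⁺] = 0.006166
α₁ + 2α₂ = 0.9673
DIC = CA / (α₁ + 2α₂) = 2.39 / 0.9673 = 2.47 mmol/kg

DIC = 2.47 mmol/kg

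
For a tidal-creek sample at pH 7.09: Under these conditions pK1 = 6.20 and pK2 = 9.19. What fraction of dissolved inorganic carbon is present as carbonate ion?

α₂ = 1 / (1 + [H⁺]/K2 + [H⁺]²/(K1K2)) = 1 / (1 + 10^+2.10 + 10^+1.21)
   = 1 / (1 + 125.89 + 16.218) = 1/143.11 = 0.006988

α₂ = 0.00699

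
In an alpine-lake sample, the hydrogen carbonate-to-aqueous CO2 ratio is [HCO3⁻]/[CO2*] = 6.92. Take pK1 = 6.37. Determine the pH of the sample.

pH = 7.21

From K1 = [H⁺][HCO3⁻]/[CO2*]:  pH = pK1 + log₁₀([HCO3⁻]/[CO2*])
log₁₀(6.92) = +0.840
pH = 6.37 + (+0.840) = 7.21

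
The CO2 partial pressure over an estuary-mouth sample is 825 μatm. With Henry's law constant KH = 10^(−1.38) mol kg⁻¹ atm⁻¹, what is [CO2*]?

[CO2*] = 34.4 μmol/kg

KH = 10^(−1.38) = 4.169×10^-2 mol kg⁻¹ atm⁻¹
[CO2*] = KH · pCO2 = 4.169×10^-2 × 825×10^-6 atm = 3.44×10^-5 mol/kg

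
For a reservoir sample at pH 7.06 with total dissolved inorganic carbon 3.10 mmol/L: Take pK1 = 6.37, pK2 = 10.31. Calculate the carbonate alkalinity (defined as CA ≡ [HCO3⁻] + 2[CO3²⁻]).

CA = 2.58 mmol/L

CA = [HCO3⁻] + 2[CO3²⁻] = (α₁ + 2α₂)·DIC
At pH 7.06: [H⁺]/K1 = 10^-0.69 = 0.20417, K2/[H⁺] = 10^-3.25 = 0.00056234
α₁ = 1/(1 + 0.20417 + 0.00056234) = 1/1.2047 = 0.8301; α₂ = α₁·K2/[H⁺] = 0.0004668
α₁ + 2α₂ = 0.8310
CA = 0.8310 × 3.10 = 2.58 mmol/L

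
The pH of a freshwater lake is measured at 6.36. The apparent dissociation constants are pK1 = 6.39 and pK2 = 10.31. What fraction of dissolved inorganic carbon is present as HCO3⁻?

α₁ = 1 / (1 + [H⁺]/K1 + K2/[H⁺]) = 1 / (1 + 10^+0.03 + 10^-3.95)
   = 1 / (1 + 1.0715 + 0.00011220) = 1/2.0716 = 0.4827

α₁ = 0.483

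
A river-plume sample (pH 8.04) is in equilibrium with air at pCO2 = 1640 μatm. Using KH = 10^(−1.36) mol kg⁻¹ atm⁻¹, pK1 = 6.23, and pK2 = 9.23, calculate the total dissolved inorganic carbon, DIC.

DIC = 4.99 mmol/kg

[CO2*] = KH · pCO2 = 10^(−1.36) × 1640×10^-6 = 7.159×10^-5 mol/kg
α₀ = 1/(1 + K1/[H⁺] + K1K2/[H⁺]²) = 1/(1 + 10^+1.81 + 10^+0.62) = 0.01434
DIC = [CO2*]/α₀ = 7.159×10^-5 / 0.01434 = 4.99 mmol/kg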